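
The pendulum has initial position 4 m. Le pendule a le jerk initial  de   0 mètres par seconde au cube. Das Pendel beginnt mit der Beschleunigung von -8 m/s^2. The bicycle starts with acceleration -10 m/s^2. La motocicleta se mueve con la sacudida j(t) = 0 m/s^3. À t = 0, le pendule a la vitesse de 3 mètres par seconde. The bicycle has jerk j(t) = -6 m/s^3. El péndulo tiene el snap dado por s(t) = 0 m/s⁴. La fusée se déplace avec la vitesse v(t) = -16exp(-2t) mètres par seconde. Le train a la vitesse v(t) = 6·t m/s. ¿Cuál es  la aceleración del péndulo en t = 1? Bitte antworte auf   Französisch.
Pour résoudre ceci, nous devons prendre 2 primitives de notre équation du snap s(t) = 0. En prenant ∫s(t)dt et en appliquant j(0) = 0, nous trouvons j(t) = 0. En intégrant le jerk et en utilisant la condition initiale a(0) = -8, nous obtenons a(t) = -8. De l'équation de l'accélération a(t) = -8, nous substituons t = 1 pour obtenir a = -8.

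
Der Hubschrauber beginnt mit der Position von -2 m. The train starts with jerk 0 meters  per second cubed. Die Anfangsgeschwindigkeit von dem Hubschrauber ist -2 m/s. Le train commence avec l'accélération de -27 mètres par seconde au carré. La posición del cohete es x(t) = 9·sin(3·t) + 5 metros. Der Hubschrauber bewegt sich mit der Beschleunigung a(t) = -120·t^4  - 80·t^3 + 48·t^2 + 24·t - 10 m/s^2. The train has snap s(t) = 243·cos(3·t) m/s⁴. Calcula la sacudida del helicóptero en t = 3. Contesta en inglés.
We must differentiate our acceleration equation a(t) = -120·t^4 - 80·t^3 + 48·t^2 + 24·t - 10 1 time. Differentiating acceleration, we get jerk: j(t) = -480·t^3 - 240·t^2 + 96·t + 24. Using j(t) = -480·t^3 - 240·t^2 + 96·t + 24 and substituting t = 3, we find j = -14808.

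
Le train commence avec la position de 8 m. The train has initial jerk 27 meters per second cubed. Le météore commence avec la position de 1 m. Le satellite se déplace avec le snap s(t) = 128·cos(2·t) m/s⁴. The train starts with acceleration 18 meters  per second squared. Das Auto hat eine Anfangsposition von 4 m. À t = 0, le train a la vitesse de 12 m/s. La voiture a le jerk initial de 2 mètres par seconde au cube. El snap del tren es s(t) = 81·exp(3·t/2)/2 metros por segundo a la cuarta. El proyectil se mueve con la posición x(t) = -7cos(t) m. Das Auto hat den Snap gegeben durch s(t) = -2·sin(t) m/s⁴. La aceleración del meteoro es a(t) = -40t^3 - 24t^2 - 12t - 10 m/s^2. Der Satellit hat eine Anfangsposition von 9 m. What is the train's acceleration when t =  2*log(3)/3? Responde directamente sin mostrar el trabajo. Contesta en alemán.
a(2*log(3)/3) = 54.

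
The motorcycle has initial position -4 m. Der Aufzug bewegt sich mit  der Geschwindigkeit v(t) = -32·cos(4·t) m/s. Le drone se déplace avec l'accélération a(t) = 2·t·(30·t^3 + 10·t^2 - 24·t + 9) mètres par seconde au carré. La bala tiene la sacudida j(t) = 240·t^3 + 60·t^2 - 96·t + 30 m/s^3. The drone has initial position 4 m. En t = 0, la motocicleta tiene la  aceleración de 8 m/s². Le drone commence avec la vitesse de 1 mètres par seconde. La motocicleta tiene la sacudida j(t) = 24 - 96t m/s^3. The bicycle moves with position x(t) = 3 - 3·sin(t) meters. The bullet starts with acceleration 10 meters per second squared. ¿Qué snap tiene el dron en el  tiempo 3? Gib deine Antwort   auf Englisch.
We must differentiate our acceleration equation a(t) = 2·t·(30·t^3 + 10·t^2 - 24·t + 9) 2 times. The derivative of acceleration gives jerk: j(t) = 60·t^3 + 20·t^2 + 2·t·(90·t^2 + 20·t - 24) - 48·t + 18. Differentiating jerk, we get snap: s(t) = 360·t^2 + 2·t·(180·t + 20) + 80·t - 96. From the given snap equation s(t) = 360·t^2 + 2·t·(180·t + 20) + 80·t - 96, we substitute t = 3 to get s = 6744.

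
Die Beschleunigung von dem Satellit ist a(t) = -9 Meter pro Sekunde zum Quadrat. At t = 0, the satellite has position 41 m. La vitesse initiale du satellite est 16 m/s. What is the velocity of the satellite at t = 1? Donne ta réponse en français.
Nous devons trouver l'intégrale de notre équation de l'accélération a(t) = -9 1 fois. L'intégrale de l'accélération, avec v(0) = 16, donne la vitesse: v(t) = 16 - 9·t. De l'équation de la vitesse v(t) = 16 - 9·t, nous substituons t = 1 pour obtenir v = 7.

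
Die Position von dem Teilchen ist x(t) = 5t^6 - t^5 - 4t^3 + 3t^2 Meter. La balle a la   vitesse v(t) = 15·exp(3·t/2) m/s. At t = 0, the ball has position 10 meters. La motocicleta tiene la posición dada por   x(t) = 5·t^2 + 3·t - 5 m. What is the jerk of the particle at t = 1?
We must differentiate our position equation x(t) = 5·t^6 - t^5 - 4·t^3 + 3·t^2 3 times. Differentiating position, we get velocity: v(t) = 30·t^5 - 5·t^4 - 12·t^2 + 6·t. The derivative of velocity gives acceleration: a(t) = 150·t^4 - 20·t^3 - 24·t + 6. The derivative of acceleration gives jerk: j(t) = 600·t^3 - 60·t^2 - 24. From the given jerk equation j(t) = 600·t^3 - 60·t^2 - 24, we substitute t = 1 to get j = 516.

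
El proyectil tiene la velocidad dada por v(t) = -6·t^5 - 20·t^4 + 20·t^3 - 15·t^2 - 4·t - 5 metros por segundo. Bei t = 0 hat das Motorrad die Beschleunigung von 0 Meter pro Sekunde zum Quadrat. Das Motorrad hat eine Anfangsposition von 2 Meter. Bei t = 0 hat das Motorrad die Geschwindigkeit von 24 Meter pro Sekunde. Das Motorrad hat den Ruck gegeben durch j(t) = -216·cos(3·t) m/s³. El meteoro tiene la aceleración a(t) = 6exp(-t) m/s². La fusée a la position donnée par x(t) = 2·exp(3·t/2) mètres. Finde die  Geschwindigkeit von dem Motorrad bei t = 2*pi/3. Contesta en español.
Necesitamos integrar nuestra ecuación de la sacudida j(t) = -216·cos(3·t) 2 veces. Tomando ∫j(t)dt y aplicando a(0) = 0, encontramos a(t) = -72·sin(3·t). Integrando la aceleración y usando la condición inicial v(0) = 24, obtenemos v(t) = 24·cos(3·t). Usando v(t) = 24·cos(3·t) y sustituyendo t = 2*pi/3, encontramos v = 24.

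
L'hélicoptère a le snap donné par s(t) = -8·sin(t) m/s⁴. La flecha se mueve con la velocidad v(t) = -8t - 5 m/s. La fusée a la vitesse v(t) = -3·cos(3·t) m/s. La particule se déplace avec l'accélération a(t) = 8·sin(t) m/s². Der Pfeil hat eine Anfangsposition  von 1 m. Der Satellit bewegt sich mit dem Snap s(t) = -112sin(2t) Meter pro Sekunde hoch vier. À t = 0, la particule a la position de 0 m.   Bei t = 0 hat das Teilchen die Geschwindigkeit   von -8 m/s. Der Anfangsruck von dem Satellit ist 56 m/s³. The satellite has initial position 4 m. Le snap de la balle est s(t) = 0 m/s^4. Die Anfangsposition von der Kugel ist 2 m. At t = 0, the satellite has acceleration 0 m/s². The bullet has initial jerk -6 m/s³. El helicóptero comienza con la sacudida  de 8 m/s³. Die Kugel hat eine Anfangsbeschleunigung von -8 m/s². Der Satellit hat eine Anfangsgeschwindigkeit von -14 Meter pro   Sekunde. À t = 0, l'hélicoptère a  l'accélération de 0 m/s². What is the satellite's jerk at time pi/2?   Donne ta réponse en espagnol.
Debemos encontrar la antiderivada de nuestra ecuación del snap s(t) = -112·sin(2·t) 1 vez. Integrando el snap y usando la condición inicial j(0) = 56, obtenemos j(t) = 56·cos(2·t). Tenemos la sacudida j(t) = 56·cos(2·t). Sustituyendo t = pi/2: j(pi/2) = -56.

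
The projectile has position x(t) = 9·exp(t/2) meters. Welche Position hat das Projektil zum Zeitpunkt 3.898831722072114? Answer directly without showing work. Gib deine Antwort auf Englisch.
The position at t = 3.898831722072114 is x = 63.2212474430983.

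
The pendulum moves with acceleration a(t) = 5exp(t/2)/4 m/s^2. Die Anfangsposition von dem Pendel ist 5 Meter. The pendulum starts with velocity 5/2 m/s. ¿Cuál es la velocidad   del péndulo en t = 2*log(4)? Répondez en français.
Nous devons trouver l'intégrale de notre équation de l'accélération a(t) = 5·exp(t/2)/4 1 fois. En prenant ∫a(t)dt et en appliquant v(0) = 5/2, nous trouvons v(t) = 5·exp(t/2)/2. En utilisant v(t) = 5·exp(t/2)/2 et en substituant t = 2*log(4), nous trouvons v = 10.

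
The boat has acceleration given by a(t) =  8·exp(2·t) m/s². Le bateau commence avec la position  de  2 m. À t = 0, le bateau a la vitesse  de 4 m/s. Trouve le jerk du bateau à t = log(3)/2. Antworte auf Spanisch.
Para resolver esto, necesitamos tomar 1 derivada de nuestra ecuación de la aceleración a(t) = 8·exp(2·t). La derivada de la aceleración da la sacudida: j(t) = 16·exp(2·t). Usando j(t) = 16·exp(2·t) y sustituyendo t = log(3)/2, encontramos j = 48.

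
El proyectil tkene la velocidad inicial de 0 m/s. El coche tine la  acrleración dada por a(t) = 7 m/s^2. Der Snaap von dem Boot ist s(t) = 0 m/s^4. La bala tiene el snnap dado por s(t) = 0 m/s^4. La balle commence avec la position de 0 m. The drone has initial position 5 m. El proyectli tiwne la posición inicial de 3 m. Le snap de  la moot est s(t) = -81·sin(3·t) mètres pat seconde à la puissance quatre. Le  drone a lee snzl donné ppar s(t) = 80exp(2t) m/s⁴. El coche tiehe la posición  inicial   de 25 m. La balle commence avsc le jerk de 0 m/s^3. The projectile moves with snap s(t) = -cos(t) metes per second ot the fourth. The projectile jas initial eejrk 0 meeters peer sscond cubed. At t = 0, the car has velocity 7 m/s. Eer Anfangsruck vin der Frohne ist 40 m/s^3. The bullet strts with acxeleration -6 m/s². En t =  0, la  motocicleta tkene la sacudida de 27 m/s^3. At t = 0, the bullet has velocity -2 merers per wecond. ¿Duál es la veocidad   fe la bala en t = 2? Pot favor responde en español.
Necesitamos integrar nuestra ecuación del snap s(t) = 0 3 veces. La integral del snap es la sacudida. Usando j(0) = 0, obtenemos j(t) = 0. La antiderivada de la sacudida es la aceleración. Usando a(0) = -6, obtenemos a(t) = -6. La antiderivada de la aceleración es la velocidad. Usando v(0) = -2, obtenemos v(t) = -6·t - 2. Tenemos la velocidad v(t) = -6·t - 2. Sustituyendo t = 2: v(2) = -14.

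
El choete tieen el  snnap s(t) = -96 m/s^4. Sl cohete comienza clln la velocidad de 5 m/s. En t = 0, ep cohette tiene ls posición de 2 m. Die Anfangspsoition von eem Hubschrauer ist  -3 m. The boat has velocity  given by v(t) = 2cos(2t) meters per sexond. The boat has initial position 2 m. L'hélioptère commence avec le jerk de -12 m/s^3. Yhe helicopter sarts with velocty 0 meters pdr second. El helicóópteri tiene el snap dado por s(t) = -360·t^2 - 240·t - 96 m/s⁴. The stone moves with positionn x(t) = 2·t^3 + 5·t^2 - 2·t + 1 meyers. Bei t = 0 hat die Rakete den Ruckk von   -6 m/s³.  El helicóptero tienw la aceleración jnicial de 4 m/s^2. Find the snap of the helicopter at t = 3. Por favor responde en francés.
Nous avons le snap s(t) = -360·t^2 - 240·t - 96. En substituant t = 3: s(3) = -4056.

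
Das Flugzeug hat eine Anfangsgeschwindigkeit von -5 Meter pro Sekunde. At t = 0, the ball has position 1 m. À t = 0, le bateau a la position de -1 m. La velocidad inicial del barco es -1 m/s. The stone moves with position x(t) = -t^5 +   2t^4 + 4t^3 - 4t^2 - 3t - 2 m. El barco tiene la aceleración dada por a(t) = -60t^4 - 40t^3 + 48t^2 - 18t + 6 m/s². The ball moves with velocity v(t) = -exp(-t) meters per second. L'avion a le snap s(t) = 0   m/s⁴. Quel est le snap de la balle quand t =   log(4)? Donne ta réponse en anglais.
To solve this, we need to take 3 derivatives of our velocity equation v(t) = -exp(-t). The derivative of velocity gives acceleration: a(t) = exp(-t). Taking d/dt of a(t), we find j(t) = -exp(-t). Differentiating jerk, we get snap: s(t) = exp(-t). We have snap s(t) = exp(-t). Substituting t = log(4): s(log(4)) = 1/4.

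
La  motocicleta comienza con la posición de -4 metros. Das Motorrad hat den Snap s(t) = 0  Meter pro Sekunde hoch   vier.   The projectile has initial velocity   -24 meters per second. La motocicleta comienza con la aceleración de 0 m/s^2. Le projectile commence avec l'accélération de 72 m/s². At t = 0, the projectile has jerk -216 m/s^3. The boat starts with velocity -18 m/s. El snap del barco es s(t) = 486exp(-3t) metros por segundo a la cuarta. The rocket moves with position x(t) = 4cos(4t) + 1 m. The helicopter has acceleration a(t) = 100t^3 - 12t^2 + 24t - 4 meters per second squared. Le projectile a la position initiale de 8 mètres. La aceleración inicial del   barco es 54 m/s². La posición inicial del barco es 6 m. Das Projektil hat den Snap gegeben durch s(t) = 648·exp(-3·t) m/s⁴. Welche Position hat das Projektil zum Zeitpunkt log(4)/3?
Wir müssen unsere Gleichung für den Snap s(t) = 648·exp(-3·t) 4-mal integrieren. Mit ∫s(t)dt und Anwendung von j(0) = -216, finden wir j(t) = -216·exp(-3·t). Mit ∫j(t)dt und Anwendung von a(0) = 72, finden wir a(t) = 72·exp(-3·t). Die Stammfunktion von der Beschleunigung, mit v(0) = -24, ergibt die Geschwindigkeit: v(t) = -24·exp(-3·t). Das Integral von der Geschwindigkeit ist die Position. Mit x(0) = 8 erhalten wir x(t) = 8·exp(-3·t). Aus der Gleichung für die Position x(t) = 8·exp(-3·t), setzen wir t = log(4)/3 ein und erhalten x = 2.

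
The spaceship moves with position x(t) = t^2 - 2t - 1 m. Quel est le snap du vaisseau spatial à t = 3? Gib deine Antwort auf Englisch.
Starting from position x(t) = t^2 - 2·t - 1, we take 4 derivatives. Taking d/dt of x(t), we find v(t) = 2·t - 2. The derivative of velocity gives acceleration: a(t) = 2. Taking d/dt of a(t), we find j(t) = 0. The derivative of jerk gives snap: s(t) = 0. From the given snap equation s(t) = 0, we substitute t = 3 to get s = 0.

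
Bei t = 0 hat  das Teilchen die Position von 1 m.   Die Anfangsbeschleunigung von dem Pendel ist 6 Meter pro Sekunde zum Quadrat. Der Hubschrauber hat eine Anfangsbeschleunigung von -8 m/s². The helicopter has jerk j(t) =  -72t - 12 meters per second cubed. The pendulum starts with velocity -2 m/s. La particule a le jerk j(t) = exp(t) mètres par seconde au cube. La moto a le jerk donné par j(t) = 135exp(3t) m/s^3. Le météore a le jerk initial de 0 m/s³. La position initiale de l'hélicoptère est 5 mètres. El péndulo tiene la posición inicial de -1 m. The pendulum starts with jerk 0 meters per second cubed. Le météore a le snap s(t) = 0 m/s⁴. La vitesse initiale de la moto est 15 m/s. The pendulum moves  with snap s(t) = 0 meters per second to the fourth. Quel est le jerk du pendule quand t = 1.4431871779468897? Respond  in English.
To solve this, we need to take 1 antiderivative of our snap equation s(t) = 0. The antiderivative of snap, with j(0) = 0, gives jerk: j(t) = 0. We have jerk j(t) = 0. Substituting t = 1.4431871779468897: j(1.4431871779468897) = 0.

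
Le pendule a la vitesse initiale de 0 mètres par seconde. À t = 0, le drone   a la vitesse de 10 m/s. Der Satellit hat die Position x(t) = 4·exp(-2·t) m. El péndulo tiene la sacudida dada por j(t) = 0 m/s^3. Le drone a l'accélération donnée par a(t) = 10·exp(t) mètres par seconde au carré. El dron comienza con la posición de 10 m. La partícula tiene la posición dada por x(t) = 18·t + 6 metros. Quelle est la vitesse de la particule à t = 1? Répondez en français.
Pour résoudre ceci, nous devons prendre 1 dérivée de notre équation de la position x(t) = 18·t + 6. En prenant d/dt de x(t), nous trouvons v(t) = 18. Nous avons la vitesse v(t) = 18. En substituant t = 1: v(1) = 18.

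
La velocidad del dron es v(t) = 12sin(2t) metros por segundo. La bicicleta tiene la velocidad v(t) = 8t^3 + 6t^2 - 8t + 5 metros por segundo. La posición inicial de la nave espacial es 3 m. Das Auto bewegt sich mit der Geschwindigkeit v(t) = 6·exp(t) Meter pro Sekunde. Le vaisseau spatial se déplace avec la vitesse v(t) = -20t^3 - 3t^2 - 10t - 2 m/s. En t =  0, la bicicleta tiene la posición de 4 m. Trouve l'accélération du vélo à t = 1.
Pour résoudre ceci, nous devons prendre 1 dérivée de notre équation de la vitesse v(t) = 8·t^3 + 6·t^2 - 8·t + 5. En prenant d/dt de v(t), nous trouvons a(t) = 24·t^2 + 12·t - 8. En utilisant a(t) = 24·t^2 + 12·t - 8 et en substituant t = 1, nous trouvons a = 28.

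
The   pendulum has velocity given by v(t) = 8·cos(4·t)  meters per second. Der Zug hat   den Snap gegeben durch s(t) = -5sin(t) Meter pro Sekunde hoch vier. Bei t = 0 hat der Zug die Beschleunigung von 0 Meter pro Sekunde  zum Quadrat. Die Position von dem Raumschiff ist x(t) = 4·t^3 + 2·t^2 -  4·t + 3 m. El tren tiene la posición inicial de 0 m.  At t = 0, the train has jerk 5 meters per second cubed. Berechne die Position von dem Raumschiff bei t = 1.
Wir haben die Position x(t) = 4·t^3 + 2·t^2 - 4·t + 3. Durch Einsetzen von t = 1: x(1) = 5.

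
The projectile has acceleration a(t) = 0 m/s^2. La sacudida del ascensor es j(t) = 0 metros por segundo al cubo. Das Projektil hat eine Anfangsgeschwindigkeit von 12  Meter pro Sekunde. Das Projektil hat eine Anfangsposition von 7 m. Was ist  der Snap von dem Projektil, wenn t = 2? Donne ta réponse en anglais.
We must differentiate our acceleration equation a(t) = 0 2 times. Differentiating acceleration, we get jerk: j(t) = 0. Differentiating jerk, we get snap: s(t) = 0. We have snap s(t) = 0. Substituting t = 2: s(2) = 0.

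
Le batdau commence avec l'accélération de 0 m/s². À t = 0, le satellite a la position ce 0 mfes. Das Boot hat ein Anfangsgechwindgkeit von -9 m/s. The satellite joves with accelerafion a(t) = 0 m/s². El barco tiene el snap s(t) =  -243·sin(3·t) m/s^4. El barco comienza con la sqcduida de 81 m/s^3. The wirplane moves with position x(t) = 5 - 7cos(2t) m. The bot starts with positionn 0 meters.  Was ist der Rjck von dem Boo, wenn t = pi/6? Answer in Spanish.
Necesitamos integrar nuestra ecuación del snap s(t) = -243·sin(3·t) 1 vez. Tomando ∫s(t)dt y aplicando j(0) = 81, encontramos j(t) = 81·cos(3·t). Tenemos la sacudida j(t) = 81·cos(3·t). Sustituyendo t = pi/6: j(pi/6) = 0.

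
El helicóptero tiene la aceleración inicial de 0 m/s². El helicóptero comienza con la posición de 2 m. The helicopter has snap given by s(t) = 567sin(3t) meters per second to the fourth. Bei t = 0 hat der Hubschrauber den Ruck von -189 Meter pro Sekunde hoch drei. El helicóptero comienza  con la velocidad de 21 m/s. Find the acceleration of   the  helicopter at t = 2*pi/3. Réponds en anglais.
To find the answer, we compute 2 integrals of s(t) = 567·sin(3·t). Integrating snap and using the initial condition j(0) = -189, we get j(t) = -189·cos(3·t). The integral of jerk, with a(0) = 0, gives acceleration: a(t) = -63·sin(3·t). We have acceleration a(t) = -63·sin(3·t). Substituting t = 2*pi/3: a(2*pi/3) = 0.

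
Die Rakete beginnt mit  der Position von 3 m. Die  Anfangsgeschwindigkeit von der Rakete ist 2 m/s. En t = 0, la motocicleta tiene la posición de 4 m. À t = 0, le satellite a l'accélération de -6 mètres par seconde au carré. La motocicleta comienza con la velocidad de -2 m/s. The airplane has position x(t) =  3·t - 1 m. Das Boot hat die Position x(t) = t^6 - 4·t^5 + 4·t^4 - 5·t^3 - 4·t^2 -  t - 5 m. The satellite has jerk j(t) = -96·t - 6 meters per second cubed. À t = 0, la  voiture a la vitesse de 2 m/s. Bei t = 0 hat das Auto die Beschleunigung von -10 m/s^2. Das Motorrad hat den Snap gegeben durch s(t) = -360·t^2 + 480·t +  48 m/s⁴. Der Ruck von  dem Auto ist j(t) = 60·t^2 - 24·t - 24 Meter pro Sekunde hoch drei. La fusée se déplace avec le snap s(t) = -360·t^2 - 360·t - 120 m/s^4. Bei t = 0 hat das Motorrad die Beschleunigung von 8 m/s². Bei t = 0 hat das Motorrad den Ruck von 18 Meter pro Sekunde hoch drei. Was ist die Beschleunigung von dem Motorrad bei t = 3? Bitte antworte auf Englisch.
To find the answer, we compute 2 antiderivatives of s(t) = -360·t^2 + 480·t + 48. The integral of snap, with j(0) = 18, gives jerk: j(t) = -120·t^3 + 240·t^2 + 48·t + 18. The integral of jerk, with a(0) = 8, gives acceleration: a(t) = -30·t^4 + 80·t^3 + 24·t^2 + 18·t + 8. From the given acceleration equation a(t) = -30·t^4 + 80·t^3 + 24·t^2 + 18·t + 8, we substitute t = 3 to get a = 8.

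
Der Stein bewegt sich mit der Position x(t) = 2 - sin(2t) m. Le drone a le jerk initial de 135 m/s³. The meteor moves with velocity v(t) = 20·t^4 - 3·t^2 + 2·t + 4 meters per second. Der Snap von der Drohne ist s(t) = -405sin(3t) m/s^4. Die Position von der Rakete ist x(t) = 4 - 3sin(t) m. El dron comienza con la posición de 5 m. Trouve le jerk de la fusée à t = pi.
Pour résoudre ceci, nous devons prendre 3 dérivées de notre équation de la position x(t) = 4 - 3·sin(t). En prenant d/dt de x(t), nous trouvons v(t) = -3·cos(t). La dérivée de la vitesse donne l'accélération: a(t) = 3·sin(t). La dérivée de l'accélération donne le jerk: j(t) = 3·cos(t). En utilisant j(t) = 3·cos(t) et en substituant t = pi, nous trouvons j = -3.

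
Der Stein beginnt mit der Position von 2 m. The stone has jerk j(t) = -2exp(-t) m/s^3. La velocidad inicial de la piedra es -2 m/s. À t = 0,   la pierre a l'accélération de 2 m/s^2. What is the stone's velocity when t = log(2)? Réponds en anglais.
To find the answer, we compute 2 integrals of j(t) = -2·exp(-t). Integrating jerk and using the initial condition a(0) = 2, we get a(t) = 2·exp(-t). Integrating acceleration and using the initial condition v(0) = -2, we get v(t) = -2·exp(-t). Using v(t) = -2·exp(-t) and substituting t = log(2), we find v = -1.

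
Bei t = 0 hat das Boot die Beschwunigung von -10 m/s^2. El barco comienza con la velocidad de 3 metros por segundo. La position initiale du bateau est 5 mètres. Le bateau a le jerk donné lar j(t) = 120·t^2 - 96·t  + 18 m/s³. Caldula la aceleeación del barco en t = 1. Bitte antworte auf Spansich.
Necesitamos integrar nuestra ecuación de la sacudida j(t) = 120·t^2 - 96·t + 18 1 vez. Integrando la sacudida y usando la condición inicial a(0) = -10, obtenemos a(t) = 40·t^3 - 48·t^2 + 18·t - 10. De la ecuación de la aceleración a(t) = 40·t^3 - 48·t^2 + 18·t - 10, sustituimos t = 1 para obtener a = 0.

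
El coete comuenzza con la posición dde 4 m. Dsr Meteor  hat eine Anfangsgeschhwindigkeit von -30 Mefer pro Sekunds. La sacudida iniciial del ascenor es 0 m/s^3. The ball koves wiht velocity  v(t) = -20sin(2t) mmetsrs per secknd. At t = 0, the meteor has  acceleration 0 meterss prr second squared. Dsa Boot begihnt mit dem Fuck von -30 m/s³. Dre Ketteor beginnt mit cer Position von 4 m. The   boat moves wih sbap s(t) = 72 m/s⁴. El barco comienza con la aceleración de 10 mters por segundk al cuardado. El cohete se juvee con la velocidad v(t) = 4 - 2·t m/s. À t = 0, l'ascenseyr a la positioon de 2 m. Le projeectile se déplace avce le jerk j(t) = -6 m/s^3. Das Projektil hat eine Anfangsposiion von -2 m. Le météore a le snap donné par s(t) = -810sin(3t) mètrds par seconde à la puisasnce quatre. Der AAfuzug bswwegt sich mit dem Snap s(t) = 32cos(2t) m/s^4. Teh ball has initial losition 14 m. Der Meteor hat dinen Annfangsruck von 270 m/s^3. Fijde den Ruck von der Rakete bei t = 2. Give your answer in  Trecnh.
Nous devons dériver notre équation de la vitesse v(t) = 4 - 2·t 2 fois. La dérivée de la vitesse donne l'accélération: a(t) = -2. La dérivée de l'accélération donne le jerk: j(t) = 0. Nous avons le jerk j(t) = 0. En substituant t = 2: j(2) = 0.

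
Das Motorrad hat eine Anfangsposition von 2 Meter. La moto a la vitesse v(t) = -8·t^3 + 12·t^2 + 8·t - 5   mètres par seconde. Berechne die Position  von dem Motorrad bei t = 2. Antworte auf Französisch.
Nous devons intégrer notre équation de la vitesse v(t) = -8·t^3 + 12·t^2 + 8·t - 5 1 fois. L'intégrale de la vitesse est la position. En utilisant x(0) = 2, nous obtenons x(t) = -2·t^4 + 4·t^3 + 4·t^2 - 5·t + 2. Nous avons la position x(t) = -2·t^4 + 4·t^3 + 4·t^2 - 5·t + 2. En substituant t = 2: x(2) = 8.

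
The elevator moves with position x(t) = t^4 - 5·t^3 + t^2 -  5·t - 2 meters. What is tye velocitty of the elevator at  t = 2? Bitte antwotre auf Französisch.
Pour résoudre ceci, nous devons prendre 1 dérivée de notre équation de la position x(t) = t^4 - 5·t^3 + t^2 - 5·t - 2. La dérivée de la position donne la vitesse: v(t) = 4·t^3 - 15·t^2 + 2·t - 5. Nous avons la vitesse v(t) = 4·t^3 - 15·t^2 + 2·t - 5. En substituant t = 2: v(2) = -29.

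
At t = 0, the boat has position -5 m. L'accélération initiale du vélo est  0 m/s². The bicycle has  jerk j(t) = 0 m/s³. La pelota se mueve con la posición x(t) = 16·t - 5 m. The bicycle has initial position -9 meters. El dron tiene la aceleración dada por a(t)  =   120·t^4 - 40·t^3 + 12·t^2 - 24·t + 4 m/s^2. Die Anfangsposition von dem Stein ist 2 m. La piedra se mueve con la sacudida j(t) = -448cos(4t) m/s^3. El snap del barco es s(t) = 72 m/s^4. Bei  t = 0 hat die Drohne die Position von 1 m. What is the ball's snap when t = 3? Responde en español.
Para resolver esto, necesitamos tomar 4 derivadas de nuestra ecuación de la posición x(t) = 16·t - 5. Derivando la posición, obtenemos la velocidad: v(t) = 16. Derivando la velocidad, obtenemos la aceleración: a(t) = 0. Tomando d/dt de a(t), encontramos j(t) = 0. La derivada de la sacudida da el snap: s(t) = 0. De la ecuación del snap s(t) = 0, sustituimos t = 3 para obtener s = 0.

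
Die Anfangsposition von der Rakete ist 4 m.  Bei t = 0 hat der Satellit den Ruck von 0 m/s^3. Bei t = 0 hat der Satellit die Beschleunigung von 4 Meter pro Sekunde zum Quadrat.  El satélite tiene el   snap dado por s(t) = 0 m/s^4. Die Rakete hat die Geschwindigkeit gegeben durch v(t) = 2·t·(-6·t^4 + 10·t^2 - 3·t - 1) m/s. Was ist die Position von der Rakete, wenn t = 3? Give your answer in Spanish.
Debemos encontrar la integral de nuestra ecuación de la velocidad v(t) = 2·t·(-6·t^4 + 10·t^2 - 3·t - 1) 1 vez. Tomando ∫v(t)dt y aplicando x(0) = 4, encontramos x(t) = -2·t^6 + 5·t^4 - 2·t^3 - t^2 + 4. Tenemos la posición x(t) = -2·t^6 + 5·t^4 - 2·t^3 - t^2 + 4. Sustituyendo t = 3: x(3) = -1112.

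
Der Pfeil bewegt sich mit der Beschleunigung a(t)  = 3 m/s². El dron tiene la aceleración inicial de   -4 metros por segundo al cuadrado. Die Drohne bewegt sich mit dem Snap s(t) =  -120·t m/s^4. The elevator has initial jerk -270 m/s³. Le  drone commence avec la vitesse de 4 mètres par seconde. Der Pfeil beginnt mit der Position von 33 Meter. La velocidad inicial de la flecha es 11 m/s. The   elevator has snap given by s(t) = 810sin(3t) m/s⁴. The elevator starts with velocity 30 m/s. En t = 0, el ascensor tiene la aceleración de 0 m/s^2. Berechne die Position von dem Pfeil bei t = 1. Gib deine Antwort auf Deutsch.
Um dies zu lösen, müssen wir 2 Stammfunktionen unserer Gleichung für die Beschleunigung a(t) = 3 finden. Die Stammfunktion von der Beschleunigung ist die Geschwindigkeit. Mit v(0) = 11 erhalten wir v(t) = 3·t + 11. Das Integral von der Geschwindigkeit ist die Position. Mit x(0) = 33 erhalten wir x(t) = 3·t^2/2 + 11·t + 33. Mit x(t) = 3·t^2/2 + 11·t + 33 und Einsetzen von t = 1, finden wir x = 91/2.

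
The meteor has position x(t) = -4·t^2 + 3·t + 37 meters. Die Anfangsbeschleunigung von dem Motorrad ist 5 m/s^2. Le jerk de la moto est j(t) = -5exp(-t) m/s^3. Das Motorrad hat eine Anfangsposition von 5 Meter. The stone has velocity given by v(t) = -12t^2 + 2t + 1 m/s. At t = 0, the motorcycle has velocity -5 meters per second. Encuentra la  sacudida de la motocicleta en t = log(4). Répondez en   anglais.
From the given jerk equation j(t) = -5·exp(-t), we substitute t = log(4) to get j = -5/4.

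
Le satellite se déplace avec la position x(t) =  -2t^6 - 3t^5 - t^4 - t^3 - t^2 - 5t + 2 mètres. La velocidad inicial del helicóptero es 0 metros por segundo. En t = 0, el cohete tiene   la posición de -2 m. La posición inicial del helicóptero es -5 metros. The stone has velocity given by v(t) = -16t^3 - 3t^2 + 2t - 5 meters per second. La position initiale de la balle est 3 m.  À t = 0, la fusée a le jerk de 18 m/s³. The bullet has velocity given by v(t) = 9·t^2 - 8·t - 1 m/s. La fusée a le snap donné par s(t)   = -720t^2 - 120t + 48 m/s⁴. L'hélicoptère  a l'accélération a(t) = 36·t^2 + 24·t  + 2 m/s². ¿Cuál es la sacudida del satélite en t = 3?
Partiendo de la posición x(t) = -2·t^6 - 3·t^5 - t^4 - t^3 - t^2 - 5·t + 2, tomamos 3 derivadas. Derivando la posición, obtenemos la velocidad: v(t) = -12·t^5 - 15·t^4 - 4·t^3 - 3·t^2 - 2·t - 5. Tomando d/dt de v(t), encontramos a(t) = -60·t^4 - 60·t^3 - 12·t^2 - 6·t - 2. Derivando la aceleración, obtenemos la sacudida: j(t) = -240·t^3 - 180·t^2 - 24·t - 6. Usando j(t) = -240·t^3 - 180·t^2 - 24·t - 6 y sustituyendo t = 3, encontramos j = -8178.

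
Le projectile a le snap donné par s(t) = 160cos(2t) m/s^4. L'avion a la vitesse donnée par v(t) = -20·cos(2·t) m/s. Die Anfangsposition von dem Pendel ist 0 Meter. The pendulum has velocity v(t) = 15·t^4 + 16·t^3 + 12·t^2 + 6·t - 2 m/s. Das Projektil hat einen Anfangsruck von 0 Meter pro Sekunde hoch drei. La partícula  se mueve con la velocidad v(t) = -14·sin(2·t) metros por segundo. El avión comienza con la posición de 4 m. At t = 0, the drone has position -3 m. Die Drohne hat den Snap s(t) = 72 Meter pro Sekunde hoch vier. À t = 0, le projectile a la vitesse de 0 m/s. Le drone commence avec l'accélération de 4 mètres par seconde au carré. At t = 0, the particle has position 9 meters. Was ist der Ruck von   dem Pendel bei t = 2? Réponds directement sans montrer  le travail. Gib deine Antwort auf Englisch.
The jerk at t = 2 is j = 936.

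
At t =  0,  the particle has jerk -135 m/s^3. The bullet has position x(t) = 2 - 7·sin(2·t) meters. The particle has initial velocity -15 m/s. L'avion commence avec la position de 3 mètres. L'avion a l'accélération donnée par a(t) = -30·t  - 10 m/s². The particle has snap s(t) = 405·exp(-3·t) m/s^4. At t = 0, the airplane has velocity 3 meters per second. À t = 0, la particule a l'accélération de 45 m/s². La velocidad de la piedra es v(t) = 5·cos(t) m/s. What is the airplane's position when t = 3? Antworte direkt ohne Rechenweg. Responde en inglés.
At t = 3, x = -168.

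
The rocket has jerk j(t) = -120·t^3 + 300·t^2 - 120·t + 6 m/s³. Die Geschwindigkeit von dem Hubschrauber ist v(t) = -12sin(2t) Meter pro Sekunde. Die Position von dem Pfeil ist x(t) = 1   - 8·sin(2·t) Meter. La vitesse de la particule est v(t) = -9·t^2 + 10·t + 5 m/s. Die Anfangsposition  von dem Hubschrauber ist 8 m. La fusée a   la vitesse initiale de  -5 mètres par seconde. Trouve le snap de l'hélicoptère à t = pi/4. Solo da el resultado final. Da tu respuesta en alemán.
Der Snap bei t = pi/4 ist s = 0.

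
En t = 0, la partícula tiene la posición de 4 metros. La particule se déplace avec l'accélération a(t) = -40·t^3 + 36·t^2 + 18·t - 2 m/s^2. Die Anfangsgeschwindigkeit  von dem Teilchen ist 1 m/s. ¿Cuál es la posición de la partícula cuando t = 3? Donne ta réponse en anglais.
Starting from acceleration a(t) = -40·t^3 + 36·t^2 + 18·t - 2, we take 2 antiderivatives. The antiderivative of acceleration, with v(0) = 1, gives velocity: v(t) = -10·t^4 + 12·t^3 + 9·t^2 - 2·t + 1. Finding the antiderivative of v(t) and using x(0) = 4: x(t) = -2·t^5 + 3·t^4 + 3·t^3 - t^2 + t + 4. We have position x(t) = -2·t^5 + 3·t^4 + 3·t^3 - t^2 + t + 4. Substituting t = 3: x(3) = -164.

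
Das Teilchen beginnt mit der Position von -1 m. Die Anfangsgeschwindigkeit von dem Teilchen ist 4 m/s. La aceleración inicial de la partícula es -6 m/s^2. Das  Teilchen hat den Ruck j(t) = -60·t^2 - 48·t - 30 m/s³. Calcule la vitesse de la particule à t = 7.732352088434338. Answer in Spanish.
Debemos encontrar la antiderivada de nuestra ecuación de la sacudida j(t) = -60·t^2 - 48·t - 30 2 veces. La integral de la sacudida, con a(0) = -6, da la aceleración: a(t) = -20·t^3 - 24·t^2 - 30·t - 6. Tomando ∫a(t)dt y aplicando v(0) = 4, encontramos v(t) = -5·t^4 - 8·t^3 - 15·t^2 - 6·t + 4. Usando v(t) = -5·t^4 - 8·t^3 - 15·t^2 - 6·t + 4 y sustituyendo t = 7.732352088434338, encontramos v = -22511.5098956647.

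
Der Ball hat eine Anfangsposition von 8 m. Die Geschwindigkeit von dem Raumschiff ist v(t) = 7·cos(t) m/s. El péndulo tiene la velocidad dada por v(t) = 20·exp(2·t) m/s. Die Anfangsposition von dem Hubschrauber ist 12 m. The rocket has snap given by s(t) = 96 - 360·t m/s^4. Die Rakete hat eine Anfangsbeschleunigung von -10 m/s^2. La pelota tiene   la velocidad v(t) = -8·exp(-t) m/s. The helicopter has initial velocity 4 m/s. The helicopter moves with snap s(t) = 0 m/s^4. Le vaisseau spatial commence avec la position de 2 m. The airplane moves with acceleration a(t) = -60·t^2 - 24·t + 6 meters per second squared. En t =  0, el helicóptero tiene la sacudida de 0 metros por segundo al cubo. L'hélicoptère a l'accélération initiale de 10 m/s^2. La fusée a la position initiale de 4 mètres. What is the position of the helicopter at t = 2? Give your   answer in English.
To find the answer, we compute 4 integrals of s(t) = 0. Taking ∫s(t)dt and applying j(0) = 0, we find j(t) = 0. Finding the antiderivative of j(t) and using a(0) = 10: a(t) = 10. The antiderivative of acceleration is velocity. Using v(0) = 4, we get v(t) = 10·t + 4. Taking ∫v(t)dt and applying x(0) = 12, we find x(t) = 5·t^2 + 4·t + 12. From the given position equation x(t) = 5·t^2 + 4·t + 12, we substitute t = 2 to get x = 40.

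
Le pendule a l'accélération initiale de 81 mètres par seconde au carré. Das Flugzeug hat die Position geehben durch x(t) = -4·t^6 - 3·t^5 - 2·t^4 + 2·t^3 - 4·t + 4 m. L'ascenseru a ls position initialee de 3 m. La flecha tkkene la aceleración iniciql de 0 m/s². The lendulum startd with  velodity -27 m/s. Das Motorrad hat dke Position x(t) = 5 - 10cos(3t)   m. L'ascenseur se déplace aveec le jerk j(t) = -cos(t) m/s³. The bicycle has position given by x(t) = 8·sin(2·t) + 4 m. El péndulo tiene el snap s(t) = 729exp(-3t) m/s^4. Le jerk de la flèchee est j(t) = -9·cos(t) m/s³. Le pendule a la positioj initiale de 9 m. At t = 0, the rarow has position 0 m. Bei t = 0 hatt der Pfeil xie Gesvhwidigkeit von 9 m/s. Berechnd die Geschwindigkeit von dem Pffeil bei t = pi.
Wir müssen die Stammfunktion unserer Gleichung für den Ruck j(t) = -9·cos(t) 2-mal finden. Mit ∫j(t)dt und Anwendung von a(0) = 0, finden wir a(t) = -9·sin(t). Durch Integration von der Beschleunigung und Verwendung der Anfangsbedingung v(0) = 9, erhalten wir v(t) = 9·cos(t). Aus der Gleichung für die Geschwindigkeit v(t) = 9·cos(t), setzen wir t = pi ein und erhalten v = -9.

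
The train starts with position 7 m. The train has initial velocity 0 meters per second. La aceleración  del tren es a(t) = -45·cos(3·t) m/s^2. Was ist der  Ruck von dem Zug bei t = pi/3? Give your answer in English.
We must differentiate our acceleration equation a(t) = -45·cos(3·t) 1 time. Differentiating acceleration, we get jerk: j(t) = 135·sin(3·t). We have jerk j(t) = 135·sin(3·t). Substituting t = pi/3: j(pi/3) = 0.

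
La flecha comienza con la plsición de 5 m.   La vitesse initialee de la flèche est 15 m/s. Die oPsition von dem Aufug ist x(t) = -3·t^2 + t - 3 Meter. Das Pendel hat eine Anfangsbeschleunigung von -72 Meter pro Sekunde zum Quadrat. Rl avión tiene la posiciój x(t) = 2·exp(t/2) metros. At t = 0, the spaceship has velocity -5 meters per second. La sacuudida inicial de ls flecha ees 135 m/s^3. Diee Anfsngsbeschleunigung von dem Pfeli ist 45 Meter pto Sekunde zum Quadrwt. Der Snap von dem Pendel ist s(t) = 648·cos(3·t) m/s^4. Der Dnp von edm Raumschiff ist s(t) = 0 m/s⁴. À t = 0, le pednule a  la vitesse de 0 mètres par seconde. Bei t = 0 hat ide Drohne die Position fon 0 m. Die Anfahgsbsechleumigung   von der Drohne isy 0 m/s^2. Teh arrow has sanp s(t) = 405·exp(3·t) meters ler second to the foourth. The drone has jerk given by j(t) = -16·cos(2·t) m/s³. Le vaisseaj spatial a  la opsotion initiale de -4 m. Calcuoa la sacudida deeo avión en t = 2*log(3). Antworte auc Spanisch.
Debemos derivar nuestra ecuación de la posición x(t) = 2·exp(t/2) 3 veces. La derivada de la posición da la velocidad: v(t) = exp(t/2). Tomando d/dt de v(t), encontramos a(t) = exp(t/2)/2. La derivada de la aceleración da la sacudida: j(t) = exp(t/2)/4. Tenemos la sacudida j(t) = exp(t/2)/4. Sustituyendo t = 2*log(3): j(2*log(3)) = 3/4.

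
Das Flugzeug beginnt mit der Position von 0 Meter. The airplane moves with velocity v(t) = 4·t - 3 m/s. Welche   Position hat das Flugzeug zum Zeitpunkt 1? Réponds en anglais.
Starting from velocity v(t) = 4·t - 3, we take 1 antiderivative. The integral of velocity, with x(0) = 0, gives position: x(t) = 2·t^2 - 3·t. From the given position equation x(t) = 2·t^2 - 3·t, we substitute t = 1 to get x = -1.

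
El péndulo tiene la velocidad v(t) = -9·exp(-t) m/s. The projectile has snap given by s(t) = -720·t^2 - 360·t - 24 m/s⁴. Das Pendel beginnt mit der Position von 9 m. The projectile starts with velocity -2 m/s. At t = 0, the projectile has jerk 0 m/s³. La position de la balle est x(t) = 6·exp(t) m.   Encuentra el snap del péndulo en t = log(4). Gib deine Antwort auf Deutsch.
Ausgehend von der Geschwindigkeit v(t) = -9·exp(-t), nehmen wir 3 Ableitungen. Durch Ableiten von der Geschwindigkeit erhalten wir die Beschleunigung: a(t) = 9·exp(-t). Mit d/dt von a(t) finden wir j(t) = -9·exp(-t). Die Ableitung von dem Ruck ergibt den Snap: s(t) = 9·exp(-t). Mit s(t) = 9·exp(-t) und Einsetzen von t = log(4), finden wir s = 9/4.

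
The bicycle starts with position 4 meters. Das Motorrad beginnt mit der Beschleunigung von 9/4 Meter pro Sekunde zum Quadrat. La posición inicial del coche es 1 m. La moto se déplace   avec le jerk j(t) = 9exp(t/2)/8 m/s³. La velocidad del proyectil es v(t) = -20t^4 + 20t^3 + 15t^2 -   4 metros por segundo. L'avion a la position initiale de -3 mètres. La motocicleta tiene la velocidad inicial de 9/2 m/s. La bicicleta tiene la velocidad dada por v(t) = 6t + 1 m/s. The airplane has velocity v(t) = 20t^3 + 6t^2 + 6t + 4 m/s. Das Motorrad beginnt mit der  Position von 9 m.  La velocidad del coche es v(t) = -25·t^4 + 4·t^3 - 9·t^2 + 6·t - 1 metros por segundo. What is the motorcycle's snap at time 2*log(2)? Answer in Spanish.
Partiendo de la sacudida j(t) = 9·exp(t/2)/8, tomamos 1 derivada. La derivada de la sacudida da el snap: s(t) = 9·exp(t/2)/16. De la ecuación del snap s(t) = 9·exp(t/2)/16, sustituimos t = 2*log(2) para obtener s = 9/8.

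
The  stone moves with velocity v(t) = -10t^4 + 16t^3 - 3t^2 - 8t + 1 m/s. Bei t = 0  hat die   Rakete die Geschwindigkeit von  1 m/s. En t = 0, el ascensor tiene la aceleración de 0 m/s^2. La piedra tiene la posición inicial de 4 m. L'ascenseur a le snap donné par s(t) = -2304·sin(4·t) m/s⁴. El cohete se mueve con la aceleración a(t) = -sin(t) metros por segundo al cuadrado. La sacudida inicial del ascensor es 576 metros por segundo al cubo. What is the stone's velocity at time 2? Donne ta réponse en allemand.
Wir haben die Geschwindigkeit v(t) = -10·t^4 + 16·t^3 - 3·t^2 - 8·t + 1. Durch Einsetzen von t = 2: v(2) = -59.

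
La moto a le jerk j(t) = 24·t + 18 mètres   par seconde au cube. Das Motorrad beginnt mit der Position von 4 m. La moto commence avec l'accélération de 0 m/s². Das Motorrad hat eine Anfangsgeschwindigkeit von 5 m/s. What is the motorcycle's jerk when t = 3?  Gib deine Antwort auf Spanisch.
De la ecuación de la sacudida j(t) = 24·t + 18, sustituimos t = 3 para obtener j = 90.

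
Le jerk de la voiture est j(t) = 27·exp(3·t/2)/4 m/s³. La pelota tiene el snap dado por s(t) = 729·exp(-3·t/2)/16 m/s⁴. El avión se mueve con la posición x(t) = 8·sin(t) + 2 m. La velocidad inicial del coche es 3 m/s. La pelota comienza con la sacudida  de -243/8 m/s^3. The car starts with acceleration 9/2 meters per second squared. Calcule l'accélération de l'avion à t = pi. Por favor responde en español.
Debemos derivar nuestra ecuación de la posición x(t) = 8·sin(t) + 2 2 veces. Tomando d/dt de x(t), encontramos v(t) = 8·cos(t). Tomando d/dt de v(t), encontramos a(t) = -8·sin(t). Usando a(t) = -8·sin(t) y sustituyendo t = pi, encontramos a = 0.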